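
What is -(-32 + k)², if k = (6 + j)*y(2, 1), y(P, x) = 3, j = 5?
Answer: -1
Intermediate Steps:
k = 33 (k = (6 + 5)*3 = 11*3 = 33)
-(-32 + k)² = -(-32 + 33)² = -1*1² = -1*1 = -1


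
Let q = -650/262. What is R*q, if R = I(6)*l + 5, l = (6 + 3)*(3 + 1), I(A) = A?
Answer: -71825/131 ≈ -548.28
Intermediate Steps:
q = -325/131 (q = -650*1/262 = -325/131 ≈ -2.4809)
l = 36 (l = 9*4 = 36)
R = 221 (R = 6*36 + 5 = 216 + 5 = 221)
R*q = 221*(-325/131) = -71825/131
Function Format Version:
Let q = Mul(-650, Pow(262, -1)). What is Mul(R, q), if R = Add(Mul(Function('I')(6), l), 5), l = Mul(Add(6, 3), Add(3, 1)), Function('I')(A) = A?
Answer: Rational(-71825, 131) ≈ -548.28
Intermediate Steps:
q = Rational(-325, 131) (q = Mul(-650, Rational(1, 262)) = Rational(-325, 131) ≈ -2.4809)
l = 36 (l = Mul(9, 4) = 36)
R = 221 (R = Add(Mul(6, 36), 5) = Add(216, 5) = 221)
Mul(R, q) = Mul(221, Rational(-325, 131)) = Rational(-71825, 131)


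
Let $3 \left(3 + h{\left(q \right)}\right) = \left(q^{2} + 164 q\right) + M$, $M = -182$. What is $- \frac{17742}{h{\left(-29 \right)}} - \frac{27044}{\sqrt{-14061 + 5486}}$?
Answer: $\frac{26613}{2053} + \frac{27044 i \sqrt{7}}{245} \approx 12.963 + 292.05 i$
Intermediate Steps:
$h{\left(q \right)} = - \frac{191}{3} + \frac{q^{2}}{3} + \frac{164 q}{3}$ ($h{\left(q \right)} = -3 + \frac{\left(q^{2} + 164 q\right) - 182}{3} = -3 + \frac{-182 + q^{2} + 164 q}{3} = -3 + \left(- \frac{182}{3} + \frac{q^{2}}{3} + \frac{164 q}{3}\right) = - \frac{191}{3} + \frac{q^{2}}{3} + \frac{164 q}{3}$)
$- \frac{17742}{h{\left(-29 \right)}} - \frac{27044}{\sqrt{-14061 + 5486}} = - \frac{17742}{- \frac{191}{3} + \frac{\left(-29\right)^{2}}{3} + \frac{164}{3} \left(-29\right)} - \frac{27044}{\sqrt{-14061 + 5486}} = - \frac{17742}{- \frac{191}{3} + \frac{1}{3} \cdot 841 - \frac{4756}{3}} - \frac{27044}{\sqrt{-8575}} = - \frac{17742}{- \frac{191}{3} + \frac{841}{3} - \frac{4756}{3}} - \frac{27044}{35 i \sqrt{7}} = - \frac{17742}{- \frac{4106}{3}} - 27044 \left(- \frac{i \sqrt{7}}{245}\right) = \left(-17742\right) \left(- \frac{3}{4106}\right) + \frac{27044 i \sqrt{7}}{245} = \frac{26613}{2053} + \frac{27044 i \sqrt{7}}{245}$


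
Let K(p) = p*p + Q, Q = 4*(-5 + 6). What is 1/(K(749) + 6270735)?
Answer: 1/6831740 ≈ 1.4638e-7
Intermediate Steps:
Q = 4 (Q = 4*1 = 4)
K(p) = 4 + p² (K(p) = p*p + 4 = p² + 4 = 4 + p²)
1/(K(749) + 6270735) = 1/((4 + 749²) + 6270735) = 1/((4 + 561001) + 6270735) = 1/(561005 + 6270735) = 1/6831740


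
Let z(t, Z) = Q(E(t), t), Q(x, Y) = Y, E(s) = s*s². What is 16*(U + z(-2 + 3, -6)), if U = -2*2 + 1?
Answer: -32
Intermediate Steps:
E(s) = s³
z(t, Z) = t
U = -3 (U = -4 + 1 = -3)
16*(U + z(-2 + 3, -6)) = 16*(-3 + (-2 + 3)) = 16*(-3 + 1) = 16*(-2) = -32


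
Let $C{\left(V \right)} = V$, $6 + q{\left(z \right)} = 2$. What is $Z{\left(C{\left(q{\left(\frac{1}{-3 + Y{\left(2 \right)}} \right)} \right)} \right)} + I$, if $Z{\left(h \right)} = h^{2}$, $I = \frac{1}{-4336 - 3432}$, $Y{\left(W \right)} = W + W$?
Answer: $\frac{124287}{7768} \approx 16.0$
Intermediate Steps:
$Y{\left(W \right)} = 2 W$
$q{\left(z \right)} = -4$ ($q{\left(z \right)} = -6 + 2 = -4$)
$I = - \frac{1}{7768}$ ($I = \frac{1}{-7768} = - \frac{1}{7768} \approx -0.00012873$)
$Z{\left(C{\left(q{\left(\frac{1}{-3 + Y{\left(2 \right)}} \right)} \right)} \right)} + I = \left(-4\right)^{2} - \frac{1}{7768} = 16 - \frac{1}{7768} = \frac{124287}{7768}$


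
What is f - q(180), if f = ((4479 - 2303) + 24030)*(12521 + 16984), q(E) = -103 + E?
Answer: 773207953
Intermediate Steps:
f = 773208030 (f = (2176 + 24030)*29505 = 26206*29505 = 773208030)
f - q(180) = 773208030 - (-103 + 180) = 773208030 - 1*77 = 773208030 - 77 = 773207953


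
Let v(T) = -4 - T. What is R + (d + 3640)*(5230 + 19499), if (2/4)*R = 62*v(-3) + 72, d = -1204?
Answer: 60239864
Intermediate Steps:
R = 20 (R = 2*(62*(-4 - 1*(-3)) + 72) = 2*(62*(-4 + 3) + 72) = 2*(62*(-1) + 72) = 2*(-62 + 72) = 2*10 = 20)
R + (d + 3640)*(5230 + 19499) = 20 + (-1204 + 3640)*(5230 + 19499) = 20 + 2436*24729 = 20 + 60239844 = 60239864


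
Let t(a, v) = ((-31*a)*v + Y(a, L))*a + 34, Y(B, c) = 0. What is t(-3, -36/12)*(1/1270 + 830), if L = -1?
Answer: 918121971/1270 ≈ 7.2293e+5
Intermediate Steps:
t(a, v) = 34 - 31*v*a² (t(a, v) = ((-31*a)*v + 0)*a + 34 = (-31*a*v + 0)*a + 34 = (-31*a*v)*a + 34 = -31*v*a² + 34 = 34 - 31*v*a²)
t(-3, -36/12)*(1/1270 + 830) = (34 - 31*(-36/12)*(-3)²)*(1/1270 + 830) = (34 - 31*(-36*1/12)*9)*(1/1270 + 830) = (34 - 31*(-3)*9)*(1054101/1270) = (34 + 837)*(1054101/1270) = 871*(1054101/1270) = 918121971/1270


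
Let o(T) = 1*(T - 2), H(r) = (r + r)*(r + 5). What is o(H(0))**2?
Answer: 4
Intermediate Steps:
H(r) = 2*r*(5 + r) (H(r) = (2*r)*(5 + r) = 2*r*(5 + r))
o(T) = -2 + T (o(T) = 1*(-2 + T) = -2 + T)
o(H(0))**2 = (-2 + 2*0*(5 + 0))**2 = (-2 + 2*0*5)**2 = (-2 + 0)**2 = (-2)**2 = 4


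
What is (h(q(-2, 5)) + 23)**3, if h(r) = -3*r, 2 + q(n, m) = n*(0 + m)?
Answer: 205379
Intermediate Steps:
q(n, m) = -2 + m*n (q(n, m) = -2 + n*(0 + m) = -2 + n*m = -2 + m*n)
(h(q(-2, 5)) + 23)**3 = (-3*(-2 + 5*(-2)) + 23)**3 = (-3*(-2 - 10) + 23)**3 = (-3*(-12) + 23)**3 = (36 + 23)**3 = 59**3 = 205379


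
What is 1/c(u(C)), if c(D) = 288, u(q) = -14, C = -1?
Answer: 1/288 ≈ 0.0034722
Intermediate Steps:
1/c(u(C)) = 1/288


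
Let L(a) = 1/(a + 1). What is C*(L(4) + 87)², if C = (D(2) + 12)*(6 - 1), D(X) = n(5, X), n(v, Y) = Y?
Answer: 2661344/5 ≈ 5.3227e+5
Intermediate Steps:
D(X) = X
C = 70 (C = (2 + 12)*(6 - 1) = 14*5 = 70)
L(a) = 1/(1 + a)
C*(L(4) + 87)² = 70*(1/(1 + 4) + 87)² = 70*(1/5 + 87)² = 70*(⅕ + 87)² = 70*(436/5)² = 70*(190096/25) = 2661344/5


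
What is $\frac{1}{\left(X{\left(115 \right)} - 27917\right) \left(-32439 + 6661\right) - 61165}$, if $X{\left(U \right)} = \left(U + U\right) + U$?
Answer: $\frac{1}{710689851} \approx 1.4071 \cdot 10^{-9}$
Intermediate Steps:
$X{\left(U \right)} = 3 U$ ($X{\left(U \right)} = 2 U + U = 3 U$)
$\frac{1}{\left(X{\left(115 \right)} - 27917\right) \left(-32439 + 6661\right) - 61165} = \frac{1}{\left(3 \cdot 115 - 27917\right) \left(-32439 + 6661\right) - 61165} = \frac{1}{\left(345 - 27917\right) \left(-25778\right) - 61165} = \frac{1}{\left(-27572\right) \left(-25778\right) - 61165} = \frac{1}{710751016 - 61165} = \frac{1}{710689851}$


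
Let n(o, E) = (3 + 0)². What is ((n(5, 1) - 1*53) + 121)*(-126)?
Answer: -9702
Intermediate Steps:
n(o, E) = 9 (n(o, E) = 3² = 9)
((n(5, 1) - 1*53) + 121)*(-126) = ((9 - 1*53) + 121)*(-126) = ((9 - 53) + 121)*(-126) = (-44 + 121)*(-126) = 77*(-126) = -9702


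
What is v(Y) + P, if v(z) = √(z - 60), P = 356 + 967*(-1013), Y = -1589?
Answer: -979215 + I*√1649 ≈ -9.7922e+5 + 40.608*I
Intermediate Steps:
P = -979215 (P = 356 - 979571 = -979215)
v(z) = √(-60 + z)
v(Y) + P = √(-60 - 1589) - 979215 = √(-1649) - 979215 = I*√1649 - 979215 = -979215 + I*√1649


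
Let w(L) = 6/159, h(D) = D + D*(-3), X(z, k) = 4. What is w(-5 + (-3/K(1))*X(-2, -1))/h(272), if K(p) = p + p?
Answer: -1/14416 ≈ -6.9367e-5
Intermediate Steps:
K(p) = 2*p
h(D) = -2*D (h(D) = D - 3*D = -2*D)
w(L) = 2/53 (w(L) = 6*(1/159) = 2/53)
w(-5 + (-3/K(1))*X(-2, -1))/h(272) = 2/(53*((-2*272))) = (2/53)/(-544) = (2/53)*(-1/544) = -1/14416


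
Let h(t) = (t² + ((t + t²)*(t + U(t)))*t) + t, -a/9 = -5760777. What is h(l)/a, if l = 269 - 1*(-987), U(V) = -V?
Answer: 526264/17282331 ≈ 0.030451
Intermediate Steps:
l = 1256 (l = 269 + 987 = 1256)
a = 51846993 (a = -9*(-5760777) = 51846993)
h(t) = t + t² (h(t) = (t² + ((t + t²)*(t - t))*t) + t = (t² + ((t + t²)*0)*t) + t = (t² + 0*t) + t = (t² + 0) + t = t² + t = t + t²)
h(l)/a = (1256*(1 + 1256))/51846993 = (1256*1257)*(1/51846993) = 1578792*(1/51846993) = 526264/17282331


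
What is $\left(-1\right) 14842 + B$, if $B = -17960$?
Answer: $-32802$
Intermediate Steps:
$\left(-1\right) 14842 + B = \left(-1\right) 14842 - 17960 = -14842 - 17960 = -32802$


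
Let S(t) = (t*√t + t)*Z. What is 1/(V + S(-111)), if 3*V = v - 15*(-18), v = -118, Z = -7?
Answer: 7449/609290560 - 6993*I*√111/609290560 ≈ 1.2226e-5 - 0.00012092*I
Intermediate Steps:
S(t) = -7*t - 7*t^(3/2) (S(t) = (t*√t + t)*(-7) = (t^(3/2) + t)*(-7) = (t + t^(3/2))*(-7) = -7*t - 7*t^(3/2))
V = 152/3 (V = (-118 - 15*(-18))/3 = (-118 + 270)/3 = (⅓)*152 = 152/3 ≈ 50.667)
1/(V + S(-111)) = 1/(152/3 + (-7*(-111) - (-777)*I*√111)) = 1/(152/3 + (777 - (-777)*I*√111)) = 1/(152/3 + (777 + 777*I*√111)) = 1/(2483/3 + 777*I*√111)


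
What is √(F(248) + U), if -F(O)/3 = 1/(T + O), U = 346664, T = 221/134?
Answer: √4789540511070/3717 ≈ 588.78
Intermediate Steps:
T = 221/134 (T = 221*(1/134) = 221/134 ≈ 1.6493)
F(O) = -3/(221/134 + O)
√(F(248) + U) = √(-402/(221 + 134*248) + 346664) = √(-402/(221 + 33232) + 346664) = √(-402/33453 + 346664) = √(-402*1/33453 + 346664) = √(-134/11151 + 346664) = √(3865650130/11151) = √4789540511070/3717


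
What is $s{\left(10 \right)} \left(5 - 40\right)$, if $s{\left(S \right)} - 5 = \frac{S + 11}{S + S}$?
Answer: $- \frac{847}{4} \approx -211.75$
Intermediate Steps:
$s{\left(S \right)} = 5 + \frac{11 + S}{2 S}$ ($s{\left(S \right)} = 5 + \frac{S + 11}{S + S} = 5 + \frac{11 + S}{2 S}$)
$s{\left(10 \right)} \left(5 - 40\right) = \frac{11 \left(1 + 10\right)}{2 \cdot 10} \left(5 - 40\right) = \frac{11}{2} \cdot \frac{1}{10} \cdot 11 \left(5 - 40\right) = \frac{121}{20} \left(-35\right) = - \frac{847}{4}$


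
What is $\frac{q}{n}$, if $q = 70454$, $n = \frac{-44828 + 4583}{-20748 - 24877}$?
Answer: $\frac{642892750}{8049} \approx 79872.0$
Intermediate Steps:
$n = \frac{8049}{9125}$ ($n = - \frac{40245}{-45625} = \left(-40245\right) \left(- \frac{1}{45625}\right) = \frac{8049}{9125} \approx 0.88208$)
$\frac{q}{n} = \frac{70454}{\frac{8049}{9125}} = 70454 \cdot \frac{9125}{8049} = \frac{642892750}{8049}$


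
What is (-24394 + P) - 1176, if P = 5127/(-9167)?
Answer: -234405317/9167 ≈ -25571.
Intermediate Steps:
P = -5127/9167 (P = 5127*(-1/9167) = -5127/9167 ≈ -0.55929)
(-24394 + P) - 1176 = (-24394 - 5127/9167) - 1176 = -223624925/9167 - 1176 = -234405317/9167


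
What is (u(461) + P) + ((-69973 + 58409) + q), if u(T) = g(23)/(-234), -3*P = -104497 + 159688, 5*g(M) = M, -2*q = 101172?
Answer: -94240013/1170 ≈ -80547.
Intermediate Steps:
q = -50586 (q = -1/2*101172 = -50586)
g(M) = M/5
P = -18397 (P = -(-104497 + 159688)/3 = -1/3*55191 = -18397)
u(T) = -23/1170 (u(T) = ((1/5)*23)/(-234) = (23/5)*(-1/234) = -23/1170)
(u(461) + P) + ((-69973 + 58409) + q) = (-23/1170 - 18397) + ((-69973 + 58409) - 50586) = -21524513/1170 + (-11564 - 50586) = -21524513/1170 - 62150 = -94240013/1170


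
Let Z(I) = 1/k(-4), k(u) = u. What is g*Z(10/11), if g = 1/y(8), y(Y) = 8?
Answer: -1/32 ≈ -0.031250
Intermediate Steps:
Z(I) = -1/4 (Z(I) = 1/(-4) = -1/4)
g = 1/8 ≈ 0.12500
g*Z(10/11) = (1/8)*(-1/4) = -1/32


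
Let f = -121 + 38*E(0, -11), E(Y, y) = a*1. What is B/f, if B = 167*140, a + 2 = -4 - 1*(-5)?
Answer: -23380/159 ≈ -147.04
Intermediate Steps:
a = -1 (a = -2 + (-4 - 1*(-5)) = -2 + (-4 + 5) = -2 + 1 = -1)
E(Y, y) = -1 (E(Y, y) = -1*1 = -1)
B = 23380
f = -159 (f = -121 + 38*(-1) = -121 - 38 = -159)
B/f = 23380/(-159) = 23380*(-1/159) = -23380/159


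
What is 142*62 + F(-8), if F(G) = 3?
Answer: 8807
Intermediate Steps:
142*62 + F(-8) = 142*62 + 3 = 8804 + 3 = 8807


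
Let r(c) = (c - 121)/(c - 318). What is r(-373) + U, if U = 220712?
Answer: 152512486/691 ≈ 2.2071e+5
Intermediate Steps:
r(c) = (-121 + c)/(-318 + c)
r(-373) + U = (-121 - 373)/(-318 - 373) + 220712 = -494/(-691) + 220712 = -1/691*(-494) + 220712 = 494/691 + 220712 = 152512486/691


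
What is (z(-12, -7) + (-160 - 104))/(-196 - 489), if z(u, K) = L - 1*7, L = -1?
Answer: 272/685 ≈ 0.39708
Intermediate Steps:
z(u, K) = -8 (z(u, K) = -1 - 1*7 = -1 - 7 = -8)
(z(-12, -7) + (-160 - 104))/(-196 - 489) = (-8 + (-160 - 104))/(-196 - 489) = (-8 - 264)/(-685) = -272*(-1/685) = 272/685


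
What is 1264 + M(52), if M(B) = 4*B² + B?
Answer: 12132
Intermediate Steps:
M(B) = B + 4*B²
1264 + M(52) = 1264 + 52*(1 + 4*52) = 1264 + 52*(1 + 208) = 1264 + 52*209 = 1264 + 10868 = 12132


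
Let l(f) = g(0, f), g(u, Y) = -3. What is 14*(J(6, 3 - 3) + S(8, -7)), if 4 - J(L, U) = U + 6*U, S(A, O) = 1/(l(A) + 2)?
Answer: 42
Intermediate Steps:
l(f) = -3
S(A, O) = -1 (S(A, O) = 1/(-3 + 2) = 1/(-1) = -1)
J(L, U) = 4 - 7*U (J(L, U) = 4 - (U + 6*U) = 4 - 7*U)
14*(J(6, 3 - 3) + S(8, -7)) = 14*((4 - 7*(3 - 3)) - 1) = 14*((4 - 7*0) - 1) = 14*((4 + 0) - 1) = 14*(4 - 1) = 14*3 = 42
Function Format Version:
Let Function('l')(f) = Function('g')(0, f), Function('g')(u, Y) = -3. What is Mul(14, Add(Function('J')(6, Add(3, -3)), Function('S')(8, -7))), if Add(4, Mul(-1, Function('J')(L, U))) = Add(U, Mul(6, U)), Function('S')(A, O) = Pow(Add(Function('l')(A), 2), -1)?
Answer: 42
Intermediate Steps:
Function('l')(f) = -3
Function('S')(A, O) = -1 (Function('S')(A, O) = Pow(Add(-3, 2), -1) = Pow(-1, -1) = -1)
Function('J')(L, U) = Add(4, Mul(-7, U)) (Function('J')(L, U) = Add(4, Mul(-1, Add(U, Mul(6, U)))) = Add(4, Mul(-1, Mul(7, U))) = Add(4, Mul(-7, U)))
Mul(14, Add(Function('J')(6, Add(3, -3)), Function('S')(8, -7))) = Mul(14, Add(Add(4, Mul(-7, Add(3, -3))), -1)) = Mul(14, Add(Add(4, Mul(-7, 0)), -1)) = Mul(14, Add(Add(4, 0), -1)) = Mul(14, Add(4, -1)) = Mul(14, 3) = 42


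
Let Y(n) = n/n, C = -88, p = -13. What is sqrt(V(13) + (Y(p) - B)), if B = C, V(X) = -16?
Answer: sqrt(73) ≈ 8.5440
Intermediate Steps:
B = -88
Y(n) = 1
sqrt(V(13) + (Y(p) - B)) = sqrt(-16 + (1 - 1*(-88))) = sqrt(-16 + (1 + 88)) = sqrt(-16 + 89) = sqrt(73)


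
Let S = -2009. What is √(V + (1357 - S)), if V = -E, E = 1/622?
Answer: √1302250922/622 ≈ 58.017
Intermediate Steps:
E = 1/622 ≈ 0.0016077
V = -1/622 (V = -1*1/622 = -1/622 ≈ -0.0016077)
√(V + (1357 - S)) = √(-1/622 + (1357 - 1*(-2009))) = √(-1/622 + (1357 + 2009)) = √(-1/622 + 3366) = √(2093651/622) = √1302250922/622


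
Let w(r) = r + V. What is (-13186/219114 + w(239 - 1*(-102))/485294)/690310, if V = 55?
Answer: -315615877/3670195666299498 ≈ -8.5994e-8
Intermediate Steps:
w(r) = 55 + r (w(r) = r + 55 = 55 + r)
(-13186/219114 + w(239 - 1*(-102))/485294)/690310 = (-13186/219114 + (55 + (239 - 1*(-102)))/485294)/690310 = (-13186*1/219114 + (55 + (239 + 102))*(1/485294))*(1/690310) = (-6593/109557 + (55 + 341)*(1/485294))*(1/690310) = (-6593/109557 + 396*(1/485294))*(1/690310) = (-6593/109557 + 198/242647)*(1/690310) = -1578079385/26583677379*1/690310 = -315615877/3670195666299498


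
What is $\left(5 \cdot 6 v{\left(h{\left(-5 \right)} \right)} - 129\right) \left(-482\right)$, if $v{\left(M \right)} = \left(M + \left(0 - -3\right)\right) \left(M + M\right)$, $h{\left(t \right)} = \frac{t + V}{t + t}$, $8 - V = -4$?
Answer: $\frac{543696}{5} \approx 1.0874 \cdot 10^{5}$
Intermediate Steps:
$V = 12$ ($V = 8 - -4 = 8 + 4 = 12$)
$h{\left(t \right)} = \frac{12 + t}{2 t}$ ($h{\left(t \right)} = \frac{t + 12}{t + t} = \frac{12 + t}{2 t}$)
$v{\left(M \right)} = 2 M \left(3 + M\right)$ ($v{\left(M \right)} = \left(M + \left(0 + 3\right)\right) 2 M = \left(M + 3\right) 2 M = \left(3 + M\right) 2 M = 2 M \left(3 + M\right)$)
$\left(5 \cdot 6 v{\left(h{\left(-5 \right)} \right)} - 129\right) \left(-482\right) = \left(5 \cdot 6 \cdot 2 \frac{12 - 5}{2 \left(-5\right)} \left(3 + \frac{12 - 5}{2 \left(-5\right)}\right) - 129\right) \left(-482\right) = \left(30 \cdot 2 \cdot \frac{1}{2} \left(- \frac{1}{5}\right) 7 \left(3 + \frac{1}{2} \left(- \frac{1}{5}\right) 7\right) - 129\right) \left(-482\right) = \left(30 \cdot 2 \left(- \frac{7}{10}\right) \left(3 - \frac{7}{10}\right) - 129\right) \left(-482\right) = \left(30 \cdot 2 \left(- \frac{7}{10}\right) \frac{23}{10} - 129\right) \left(-482\right) = \left(30 \left(- \frac{161}{50}\right) - 129\right) \left(-482\right) = \left(- \frac{483}{5} - 129\right) \left(-482\right) = \left(- \frac{1128}{5}\right) \left(-482\right) = \frac{543696}{5}$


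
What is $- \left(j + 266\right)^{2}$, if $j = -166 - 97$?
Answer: $-9$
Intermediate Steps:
$j = -263$
$- \left(j + 266\right)^{2} = - \left(-263 + 266\right)^{2} = - 3^{2} = \left(-1\right) 9 = -9$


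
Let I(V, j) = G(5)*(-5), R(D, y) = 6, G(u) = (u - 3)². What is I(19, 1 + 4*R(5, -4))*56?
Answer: -1120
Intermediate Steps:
G(u) = (-3 + u)²
I(V, j) = -20 (I(V, j) = (-3 + 5)²*(-5) = 2²*(-5) = 4*(-5) = -20)
I(19, 1 + 4*R(5, -4))*56 = -20*56 = -1120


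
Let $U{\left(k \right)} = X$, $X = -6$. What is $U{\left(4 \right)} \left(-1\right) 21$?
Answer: $126$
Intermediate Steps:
$U{\left(k \right)} = -6$
$U{\left(4 \right)} \left(-1\right) 21 = \left(-6\right) \left(-1\right) 21 = 6 \cdot 21 = 126$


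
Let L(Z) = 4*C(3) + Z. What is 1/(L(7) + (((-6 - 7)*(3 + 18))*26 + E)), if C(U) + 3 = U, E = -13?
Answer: -1/7104 ≈ -0.00014077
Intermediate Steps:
C(U) = -3 + U
L(Z) = Z (L(Z) = 4*(-3 + 3) + Z = 4*0 + Z = 0 + Z = Z)
1/(L(7) + (((-6 - 7)*(3 + 18))*26 + E)) = 1/(7 + (((-6 - 7)*(3 + 18))*26 - 13)) = 1/(7 + (-13*21*26 - 13)) = 1/(7 + (-273*26 - 13)) = 1/(7 + (-7098 - 13)) = 1/(7 - 7111) = 1/(-7104) = -1/7104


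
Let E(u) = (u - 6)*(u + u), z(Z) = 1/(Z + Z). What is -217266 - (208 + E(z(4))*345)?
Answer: -6942953/32 ≈ -2.1697e+5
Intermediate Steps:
z(Z) = 1/(2*Z)
E(u) = 2*u*(-6 + u) (E(u) = (-6 + u)*(2*u) = 2*u*(-6 + u))
-217266 - (208 + E(z(4))*345) = -217266 - (208 + (2*((½)/4)*(-6 + (½)/4))*345) = -217266 - (208 + (2*((½)*(¼))*(-6 + (½)*(¼)))*345) = -217266 - (208 + (2*(⅛)*(-6 + ⅛))*345) = -217266 - (208 + (2*(⅛)*(-47/8))*345) = -217266 - (208 - 47/32*345) = -217266 - (208 - 16215/32) = -217266 - 1*(-9559/32) = -217266 + 9559/32 = -6942953/32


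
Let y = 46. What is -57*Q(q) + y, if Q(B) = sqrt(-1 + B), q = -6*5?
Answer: 46 - 57*I*sqrt(31) ≈ 46.0 - 317.36*I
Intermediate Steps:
q = -30
-57*Q(q) + y = -57*sqrt(-1 - 30) + 46 = -57*I*sqrt(31) + 46 = 46 - 57*I*sqrt(31)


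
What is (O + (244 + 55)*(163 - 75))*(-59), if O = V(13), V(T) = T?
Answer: -1553175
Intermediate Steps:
O = 13
(O + (244 + 55)*(163 - 75))*(-59) = (13 + (244 + 55)*(163 - 75))*(-59) = (13 + 299*88)*(-59) = (13 + 26312)*(-59) = 26325*(-59) = -1553175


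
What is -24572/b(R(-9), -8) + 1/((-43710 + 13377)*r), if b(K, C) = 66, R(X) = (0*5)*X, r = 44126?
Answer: -5481497016007/14723213538 ≈ -372.30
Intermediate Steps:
R(X) = 0 (R(X) = 0*X = 0)
-24572/b(R(-9), -8) + 1/((-43710 + 13377)*r) = -24572/66 + 1/((-43710 + 13377)*44126) = -24572*1/66 + (1/44126)/(-30333) = -12286/33 - 1/30333*1/44126 = -12286/33 - 1/1338473958 = -5481497016007/14723213538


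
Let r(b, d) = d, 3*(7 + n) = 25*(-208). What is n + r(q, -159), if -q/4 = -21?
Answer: -5698/3 ≈ -1899.3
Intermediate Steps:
q = 84 (q = -4*(-21) = 84)
n = -5221/3 (n = -7 + (25*(-208))/3 = -7 + (⅓)*(-5200) = -7 - 5200/3 = -5221/3 ≈ -1740.3)
n + r(q, -159) = -5221/3 - 159 = -5698/3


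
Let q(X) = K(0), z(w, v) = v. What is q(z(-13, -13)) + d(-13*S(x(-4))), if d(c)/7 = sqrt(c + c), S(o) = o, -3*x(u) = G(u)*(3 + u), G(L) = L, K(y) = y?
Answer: 14*sqrt(78)/3 ≈ 41.215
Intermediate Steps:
q(X) = 0
x(u) = -u*(3 + u)/3
d(c) = 7*sqrt(2)*sqrt(c) (d(c) = 7*sqrt(c + c) = 7*sqrt(2*c) = 7*(sqrt(2)*sqrt(c)) = 7*sqrt(2)*sqrt(c))
q(z(-13, -13)) + d(-13*S(x(-4))) = 0 + 7*sqrt(2)*sqrt(-(-13)*(-4)*(3 - 4)/3) = 0 + 7*sqrt(2)*sqrt(-(-13)*(-4)*(-1)/3) = 0 + 7*sqrt(2)*sqrt(-13*(-4/3)) = 0 + 7*sqrt(2)*sqrt(52/3) = 0 + 7*sqrt(2)*(2*sqrt(39)/3) = 0 + 14*sqrt(78)/3 = 14*sqrt(78)/3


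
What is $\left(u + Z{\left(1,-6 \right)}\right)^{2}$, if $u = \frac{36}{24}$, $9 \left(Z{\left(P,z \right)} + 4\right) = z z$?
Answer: $\frac{9}{4} \approx 2.25$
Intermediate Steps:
$Z{\left(P,z \right)} = -4 + \frac{z^{2}}{9}$ ($Z{\left(P,z \right)} = -4 + \frac{z z}{9} = -4 + \frac{z^{2}}{9}$)
$u = \frac{3}{2}$ ($u = 36 \cdot \frac{1}{24} = \frac{3}{2} \approx 1.5$)
$\left(u + Z{\left(1,-6 \right)}\right)^{2} = \left(\frac{3}{2} - \left(4 - \frac{\left(-6\right)^{2}}{9}\right)\right)^{2} = \left(\frac{3}{2} + \left(-4 + \frac{1}{9} \cdot 36\right)\right)^{2} = \left(\frac{3}{2} + \left(-4 + 4\right)\right)^{2} = \left(\frac{3}{2} + 0\right)^{2} = \left(\frac{3}{2}\right)^{2} = \frac{9}{4}$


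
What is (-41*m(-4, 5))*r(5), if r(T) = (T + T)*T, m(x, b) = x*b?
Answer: 41000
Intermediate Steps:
m(x, b) = b*x
r(T) = 2*T² (r(T) = (2*T)*T = 2*T²)
(-41*m(-4, 5))*r(5) = (-205*(-4))*(2*5²) = (-41*(-20))*(2*25) = 820*50 = 41000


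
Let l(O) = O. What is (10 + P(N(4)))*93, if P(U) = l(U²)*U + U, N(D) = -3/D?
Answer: 52545/64 ≈ 821.02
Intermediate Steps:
P(U) = U + U³ (P(U) = U²*U + U = U³ + U = U + U³)
(10 + P(N(4)))*93 = (10 + (-3/4 + (-3/4)³))*93 = (10 + (-3*¼ + (-3*¼)³))*93 = (10 + (-¾ + (-¾)³))*93 = (10 + (-¾ - 27/64))*93 = (10 - 75/64)*93 = (565/64)*93 = 52545/64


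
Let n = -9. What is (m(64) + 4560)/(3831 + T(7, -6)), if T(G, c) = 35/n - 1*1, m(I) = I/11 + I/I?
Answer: 90423/75757 ≈ 1.1936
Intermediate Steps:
m(I) = 1 + I/11 (m(I) = I*(1/11) + 1 = I/11 + 1 = 1 + I/11)
T(G, c) = -44/9 (T(G, c) = 35/(-9) - 1*1 = 35*(-⅑) - 1 = -35/9 - 1 = -44/9)
(m(64) + 4560)/(3831 + T(7, -6)) = ((1 + (1/11)*64) + 4560)/(3831 - 44/9) = ((1 + 64/11) + 4560)/(34435/9) = (75/11 + 4560)*(9/34435) = (50235/11)*(9/34435) = 90423/75757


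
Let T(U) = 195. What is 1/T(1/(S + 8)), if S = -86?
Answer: 1/195 ≈ 0.0051282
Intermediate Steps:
1/T(1/(S + 8)) = 1/195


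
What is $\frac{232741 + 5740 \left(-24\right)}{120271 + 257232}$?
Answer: $\frac{94981}{377503} \approx 0.2516$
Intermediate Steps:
$\frac{232741 + 5740 \left(-24\right)}{120271 + 257232} = \frac{232741 - 137760}{377503} = 94981 \cdot \frac{1}{377503} = \frac{94981}{377503}$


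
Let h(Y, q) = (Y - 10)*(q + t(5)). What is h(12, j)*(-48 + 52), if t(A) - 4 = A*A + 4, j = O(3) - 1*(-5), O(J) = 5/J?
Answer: 952/3 ≈ 317.33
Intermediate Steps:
j = 20/3 (j = 5/3 - 1*(-5) = 5*(1/3) + 5 = 5/3 + 5 = 20/3 ≈ 6.6667)
t(A) = 8 + A**2 (t(A) = 4 + (A*A + 4) = 4 + (A**2 + 4) = 4 + (4 + A**2) = 8 + A**2)
h(Y, q) = (-10 + Y)*(33 + q) (h(Y, q) = (Y - 10)*(q + (8 + 5**2)) = (-10 + Y)*(q + (8 + 25)) = (-10 + Y)*(q + 33) = (-10 + Y)*(33 + q))
h(12, j)*(-48 + 52) = (-330 - 10*20/3 + 33*12 + 12*(20/3))*(-48 + 52) = (-330 - 200/3 + 396 + 80)*4 = (238/3)*4 = 952/3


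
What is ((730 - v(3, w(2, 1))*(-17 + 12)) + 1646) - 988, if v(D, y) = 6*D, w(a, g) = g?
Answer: 1478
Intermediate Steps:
((730 - v(3, w(2, 1))*(-17 + 12)) + 1646) - 988 = ((730 - 6*3*(-17 + 12)) + 1646) - 988 = ((730 - 18*(-5)) + 1646) - 988 = ((730 - 1*(-90)) + 1646) - 988 = ((730 + 90) + 1646) - 988 = (820 + 1646) - 988 = 2466 - 988 = 1478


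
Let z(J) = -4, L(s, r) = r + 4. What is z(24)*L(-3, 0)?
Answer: -16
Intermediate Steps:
L(s, r) = 4 + r
z(24)*L(-3, 0) = -4*(4 + 0) = -4*4 = -16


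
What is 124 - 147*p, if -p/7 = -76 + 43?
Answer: -33833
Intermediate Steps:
p = 231 (p = -7*(-76 + 43) = -7*(-33) = 231)
124 - 147*p = 124 - 147*231 = 124 - 33957 = -33833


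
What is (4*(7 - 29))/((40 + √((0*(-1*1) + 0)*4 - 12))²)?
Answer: -22/(20 + I*√3)² ≈ -0.053778 + 0.009385*I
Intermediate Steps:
(4*(7 - 29))/((40 + √((0*(-1*1) + 0)*4 - 12))²) = (4*(-22))/((40 + √((0*(-1) + 0)*4 - 12))²) = -88/(40 + √((0 + 0)*4 - 12))² = -88/(40 + √(0*4 - 12))² = -88/(40 + √(0 - 12))² = -88/(40 + √(-12))² = -88/(40 + 2*I*√3)²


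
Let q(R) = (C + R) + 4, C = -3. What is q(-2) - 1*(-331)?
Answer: 330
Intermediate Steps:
q(R) = 1 + R (q(R) = (-3 + R) + 4 = 1 + R)
q(-2) - 1*(-331) = (1 - 2) - 1*(-331) = -1 + 331 = 330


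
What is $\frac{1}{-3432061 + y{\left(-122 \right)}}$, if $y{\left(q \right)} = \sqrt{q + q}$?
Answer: $- \frac{3432061}{11779042707965} - \frac{2 i \sqrt{61}}{11779042707965} \approx -2.9137 \cdot 10^{-7} - 1.3261 \cdot 10^{-12} i$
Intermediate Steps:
$y{\left(q \right)} = \sqrt{2} \sqrt{q}$ ($y{\left(q \right)} = \sqrt{2 q} = \sqrt{2} \sqrt{q}$)
$\frac{1}{-3432061 + y{\left(-122 \right)}} = \frac{1}{-3432061 + \sqrt{2} \sqrt{-122}} = \frac{1}{-3432061 + \sqrt{2} i \sqrt{122}} = \frac{1}{-3432061 + 2 i \sqrt{61}}$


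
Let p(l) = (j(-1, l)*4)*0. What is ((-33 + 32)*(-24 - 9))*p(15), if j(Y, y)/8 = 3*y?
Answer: 0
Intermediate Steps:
j(Y, y) = 24*y (j(Y, y) = 8*(3*y) = 24*y)
p(l) = 0 (p(l) = ((24*l)*4)*0 = (96*l)*0 = 0)
((-33 + 32)*(-24 - 9))*p(15) = ((-33 + 32)*(-24 - 9))*0 = -1*(-33)*0 = 33*0 = 0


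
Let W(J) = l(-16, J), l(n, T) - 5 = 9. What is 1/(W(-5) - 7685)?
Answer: -1/7671 ≈ -0.00013036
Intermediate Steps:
l(n, T) = 14 (l(n, T) = 5 + 9 = 14)
W(J) = 14
1/(W(-5) - 7685) = 1/(14 - 7685) = 1/(-7671) = -1/7671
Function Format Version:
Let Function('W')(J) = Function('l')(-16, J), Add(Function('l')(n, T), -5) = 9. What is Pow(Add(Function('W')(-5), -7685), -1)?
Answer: Rational(-1, 7671) ≈ -0.00013036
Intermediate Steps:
Function('l')(n, T) = 14 (Function('l')(n, T) = Add(5, 9) = 14)
Function('W')(J) = 14
Pow(Add(Function('W')(-5), -7685), -1) = Pow(Add(14, -7685), -1) = Pow(-7671, -1) = Rational(-1, 7671)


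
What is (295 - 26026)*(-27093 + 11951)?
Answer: 389618802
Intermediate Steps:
(295 - 26026)*(-27093 + 11951) = -25731*(-15142) = 389618802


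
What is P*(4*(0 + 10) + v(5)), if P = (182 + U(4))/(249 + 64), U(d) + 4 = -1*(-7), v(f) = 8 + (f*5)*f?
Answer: 32005/313 ≈ 102.25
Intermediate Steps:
v(f) = 8 + 5*f**2 (v(f) = 8 + (5*f)*f = 8 + 5*f**2)
U(d) = 3 (U(d) = -4 - 1*(-7) = -4 + 7 = 3)
P = 185/313 (P = (182 + 3)/(249 + 64) = 185/313 ≈ 0.59105)
P*(4*(0 + 10) + v(5)) = 185*(4*(0 + 10) + (8 + 5*5**2))/313 = 185*(4*10 + (8 + 5*25))/313 = 185*(40 + (8 + 125))/313 = 185*(40 + 133)/313 = (185/313)*173 = 32005/313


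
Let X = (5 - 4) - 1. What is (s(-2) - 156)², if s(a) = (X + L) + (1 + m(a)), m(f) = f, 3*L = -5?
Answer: 226576/9 ≈ 25175.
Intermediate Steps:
L = -5/3 (L = (⅓)*(-5) = -5/3 ≈ -1.6667)
X = 0 (X = 1 - 1 = 0)
s(a) = -⅔ + a (s(a) = (0 - 5/3) + (1 + a) = -5/3 + (1 + a) = -⅔ + a)
(s(-2) - 156)² = ((-⅔ - 2) - 156)² = (-8/3 - 156)² = (-476/3)² = 226576/9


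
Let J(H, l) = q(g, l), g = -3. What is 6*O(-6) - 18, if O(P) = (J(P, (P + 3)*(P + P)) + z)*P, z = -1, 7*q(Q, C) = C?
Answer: -1170/7 ≈ -167.14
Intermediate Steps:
q(Q, C) = C/7
J(H, l) = l/7
O(P) = P*(-1 + 2*P*(3 + P)/7) (O(P) = (((P + 3)*(P + P))/7 - 1)*P = (((3 + P)*(2*P))/7 - 1)*P = ((2*P*(3 + P))/7 - 1)*P = (2*P*(3 + P)/7 - 1)*P = (-1 + 2*P*(3 + P)/7)*P = P*(-1 + 2*P*(3 + P)/7))
6*O(-6) - 18 = 6*((⅐)*(-6)*(-7 + 2*(-6)*(3 - 6))) - 18 = 6*((⅐)*(-6)*(-7 + 2*(-6)*(-3))) - 18 = 6*((⅐)*(-6)*(-7 + 36)) - 18 = 6*((⅐)*(-6)*29) - 18 = 6*(-174/7) - 18 = -1044/7 - 18 = -1170/7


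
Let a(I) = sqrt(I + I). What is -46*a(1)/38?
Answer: -23*sqrt(2)/19 ≈ -1.7119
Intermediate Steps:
a(I) = sqrt(2)*sqrt(I) (a(I) = sqrt(2*I) = sqrt(2)*sqrt(I))
-46*a(1)/38 = -46*sqrt(2)*sqrt(1)/38 = -46*sqrt(2)*(1/38) = -23*sqrt(2)/19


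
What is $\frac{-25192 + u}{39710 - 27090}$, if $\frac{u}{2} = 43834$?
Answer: $\frac{15619}{3155} \approx 4.9506$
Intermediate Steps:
$u = 87668$ ($u = 2 \cdot 43834 = 87668$)
$\frac{-25192 + u}{39710 - 27090} = \frac{-25192 + 87668}{39710 - 27090} = \frac{62476}{12620} = 62476 \cdot \frac{1}{12620} = \frac{15619}{3155}$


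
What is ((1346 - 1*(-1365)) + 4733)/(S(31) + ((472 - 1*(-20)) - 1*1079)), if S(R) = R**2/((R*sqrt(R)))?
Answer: -2184814/172269 - 3722*sqrt(31)/172269 ≈ -12.803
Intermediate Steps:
S(R) = sqrt(R) (S(R) = R**2/(R**(3/2)) = R**2/R**(3/2) = sqrt(R))
((1346 - 1*(-1365)) + 4733)/(S(31) + ((472 - 1*(-20)) - 1*1079)) = ((1346 - 1*(-1365)) + 4733)/(sqrt(31) + ((472 - 1*(-20)) - 1*1079)) = ((1346 + 1365) + 4733)/(sqrt(31) + ((472 + 20) - 1079)) = (2711 + 4733)/(sqrt(31) + (492 - 1079)) = 7444/(sqrt(31) - 587) = 7444/(-587 + sqrt(31))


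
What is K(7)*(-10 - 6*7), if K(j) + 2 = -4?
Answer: 312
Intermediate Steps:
K(j) = -6 (K(j) = -2 - 4 = -6)
K(7)*(-10 - 6*7) = -6*(-10 - 6*7) = -6*(-10 - 42) = -6*(-52) = 312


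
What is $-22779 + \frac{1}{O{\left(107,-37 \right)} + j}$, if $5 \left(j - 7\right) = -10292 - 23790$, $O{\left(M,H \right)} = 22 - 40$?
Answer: $- \frac{777606728}{34137} \approx -22779.0$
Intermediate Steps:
$O{\left(M,H \right)} = -18$ ($O{\left(M,H \right)} = 22 - 40 = -18$)
$j = - \frac{34047}{5}$ ($j = 7 + \frac{-10292 - 23790}{5} = 7 + \frac{1}{5} \left(-34082\right) = 7 - \frac{34082}{5} = - \frac{34047}{5} \approx -6809.4$)
$-22779 + \frac{1}{O{\left(107,-37 \right)} + j} = -22779 + \frac{1}{-18 - \frac{34047}{5}} = -22779 + \frac{1}{- \frac{34137}{5}} = -22779 - \frac{5}{34137} = - \frac{777606728}{34137}$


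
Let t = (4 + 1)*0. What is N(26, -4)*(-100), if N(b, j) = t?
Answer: 0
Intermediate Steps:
t = 0 (t = 5*0 = 0)
N(b, j) = 0
N(26, -4)*(-100) = 0*(-100) = 0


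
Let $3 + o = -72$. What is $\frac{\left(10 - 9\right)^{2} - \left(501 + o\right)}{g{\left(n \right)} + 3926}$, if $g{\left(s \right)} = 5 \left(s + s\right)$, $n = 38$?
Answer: $- \frac{425}{4306} \approx -0.098699$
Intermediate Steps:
$o = -75$ ($o = -3 - 72 = -75$)
$g{\left(s \right)} = 10 s$ ($g{\left(s \right)} = 5 \cdot 2 s = 10 s$)
$\frac{\left(10 - 9\right)^{2} - \left(501 + o\right)}{g{\left(n \right)} + 3926} = \frac{\left(10 - 9\right)^{2} - 426}{10 \cdot 38 + 3926} = \frac{1^{2} + \left(-501 + 75\right)}{380 + 3926} = \frac{1 - 426}{4306} = \left(-425\right) \frac{1}{4306} = - \frac{425}{4306}$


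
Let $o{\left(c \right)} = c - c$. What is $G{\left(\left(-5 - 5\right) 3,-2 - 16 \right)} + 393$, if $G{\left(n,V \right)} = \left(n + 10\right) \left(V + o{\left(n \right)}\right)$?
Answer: $753$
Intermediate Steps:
$o{\left(c \right)} = 0$
$G{\left(n,V \right)} = V \left(10 + n\right)$ ($G{\left(n,V \right)} = \left(n + 10\right) \left(V + 0\right) = \left(10 + n\right) V = V \left(10 + n\right)$)
$G{\left(\left(-5 - 5\right) 3,-2 - 16 \right)} + 393 = \left(-2 - 16\right) \left(10 + \left(-5 - 5\right) 3\right) + 393 = \left(-2 - 16\right) \left(10 - 30\right) + 393 = - 18 \left(10 - 30\right) + 393 = \left(-18\right) \left(-20\right) + 393 = 360 + 393 = 753$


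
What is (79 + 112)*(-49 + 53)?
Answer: 764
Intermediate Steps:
(79 + 112)*(-49 + 53) = 191*4 = 764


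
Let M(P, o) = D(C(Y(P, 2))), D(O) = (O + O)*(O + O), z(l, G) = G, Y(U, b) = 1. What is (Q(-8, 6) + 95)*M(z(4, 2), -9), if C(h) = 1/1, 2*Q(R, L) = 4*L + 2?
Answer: 432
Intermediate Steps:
Q(R, L) = 1 + 2*L (Q(R, L) = (4*L + 2)/2 = (2 + 4*L)/2 = 1 + 2*L)
C(h) = 1
D(O) = 4*O² (D(O) = (2*O)*(2*O) = 4*O²)
M(P, o) = 4 (M(P, o) = 4*1² = 4*1 = 4)
(Q(-8, 6) + 95)*M(z(4, 2), -9) = ((1 + 2*6) + 95)*4 = ((1 + 12) + 95)*4 = (13 + 95)*4 = 108*4 = 432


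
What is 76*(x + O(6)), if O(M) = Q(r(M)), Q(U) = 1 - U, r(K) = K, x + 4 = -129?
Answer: -10488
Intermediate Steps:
x = -133 (x = -4 - 129 = -133)
O(M) = 1 - M
76*(x + O(6)) = 76*(-133 + (1 - 1*6)) = 76*(-133 + (1 - 6)) = 76*(-133 - 5) = 76*(-138) = -10488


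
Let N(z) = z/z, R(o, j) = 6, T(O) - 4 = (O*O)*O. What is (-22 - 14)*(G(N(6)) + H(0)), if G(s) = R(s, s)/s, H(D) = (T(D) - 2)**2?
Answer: -360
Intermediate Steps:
T(O) = 4 + O**3 (T(O) = 4 + (O*O)*O = 4 + O**2*O = 4 + O**3)
H(D) = (2 + D**3)**2 (H(D) = ((4 + D**3) - 2)**2 = (2 + D**3)**2)
N(z) = 1
G(s) = 6/s
(-22 - 14)*(G(N(6)) + H(0)) = (-22 - 14)*(6/1 + (2 + 0**3)**2) = -36*(6*1 + (2 + 0)**2) = -36*(6 + 2**2) = -36*(6 + 4) = -36*10 = -360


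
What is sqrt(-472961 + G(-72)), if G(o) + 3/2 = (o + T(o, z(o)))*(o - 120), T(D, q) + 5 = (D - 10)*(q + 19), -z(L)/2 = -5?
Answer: I*sqrt(6410)/2 ≈ 40.031*I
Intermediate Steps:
z(L) = 10 (z(L) = -2*(-5) = 10)
T(D, q) = -5 + (-10 + D)*(19 + q) (T(D, q) = -5 + (D - 10)*(q + 19) = -5 + (-10 + D)*(19 + q))
G(o) = -3/2 + (-295 + 30*o)*(-120 + o) (G(o) = -3/2 + (o + (-195 - 10*10 + 19*o + o*10))*(o - 120) = -3/2 + (o + (-195 - 100 + 19*o + 10*o))*(-120 + o) = -3/2 + (o + (-295 + 29*o))*(-120 + o) = -3/2 + (-295 + 30*o)*(-120 + o))
sqrt(-472961 + G(-72)) = sqrt(-472961 + (70797/2 - 3895*(-72) + 30*(-72)**2)) = sqrt(-472961 + (70797/2 + 280440 + 30*5184)) = sqrt(-472961 + (70797/2 + 280440 + 155520)) = sqrt(-472961 + 942717/2) = sqrt(-3205/2) = I*sqrt(6410)/2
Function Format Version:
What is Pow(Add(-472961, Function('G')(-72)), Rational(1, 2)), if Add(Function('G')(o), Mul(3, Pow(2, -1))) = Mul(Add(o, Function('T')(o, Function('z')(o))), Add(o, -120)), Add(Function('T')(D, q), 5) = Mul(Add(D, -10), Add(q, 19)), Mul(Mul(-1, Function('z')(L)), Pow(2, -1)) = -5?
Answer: Mul(Rational(1, 2), I, Pow(6410, Rational(1, 2))) ≈ Mul(40.031, I)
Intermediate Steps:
Function('z')(L) = 10 (Function('z')(L) = Mul(-2, -5) = 10)
Function('T')(D, q) = Add(-5, Mul(Add(-10, D), Add(19, q))) (Function('T')(D, q) = Add(-5, Mul(Add(D, -10), Add(q, 19))) = Add(-5, Mul(Add(-10, D), Add(19, q))))
Function('G')(o) = Add(Rational(-3, 2), Mul(Add(-295, Mul(30, o)), Add(-120, o))) (Function('G')(o) = Add(Rational(-3, 2), Mul(Add(o, Add(-195, Mul(-10, 10), Mul(19, o), Mul(o, 10))), Add(o, -120))) = Add(Rational(-3, 2), Mul(Add(o, Add(-195, -100, Mul(19, o), Mul(10, o))), Add(-120, o))) = Add(Rational(-3, 2), Mul(Add(o, Add(-295, Mul(29, o))), Add(-120, o))) = Add(Rational(-3, 2), Mul(Add(-295, Mul(30, o)), Add(-120, o))))
Pow(Add(-472961, Function('G')(-72)), Rational(1, 2)) = Pow(Add(-472961, Add(Rational(70797, 2), Mul(-3895, -72), Mul(30, Pow(-72, 2)))), Rational(1, 2)) = Pow(Add(-472961, Add(Rational(70797, 2), 280440, Mul(30, 5184))), Rational(1, 2)) = Pow(Add(-472961, Add(Rational(70797, 2), 280440, 155520)), Rational(1, 2)) = Pow(Add(-472961, Rational(942717, 2)), Rational(1, 2)) = Pow(Rational(-3205, 2), Rational(1, 2)) = Mul(Rational(1, 2), I, Pow(6410, Rational(1, 2)))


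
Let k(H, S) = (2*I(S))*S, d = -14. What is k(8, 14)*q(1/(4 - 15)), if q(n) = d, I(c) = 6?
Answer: -2352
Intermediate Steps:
q(n) = -14
k(H, S) = 12*S (k(H, S) = (2*6)*S = 12*S)
k(8, 14)*q(1/(4 - 15)) = (12*14)*(-14) = 168*(-14) = -2352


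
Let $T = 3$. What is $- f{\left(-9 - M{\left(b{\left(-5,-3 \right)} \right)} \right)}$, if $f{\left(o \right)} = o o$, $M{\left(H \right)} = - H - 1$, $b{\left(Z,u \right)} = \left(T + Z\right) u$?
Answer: $-4$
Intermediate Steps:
$b{\left(Z,u \right)} = u \left(3 + Z\right)$ ($b{\left(Z,u \right)} = \left(3 + Z\right) u = u \left(3 + Z\right)$)
$M{\left(H \right)} = -1 - H$
$f{\left(o \right)} = o^{2}$
$- f{\left(-9 - M{\left(b{\left(-5,-3 \right)} \right)} \right)} = - \left(-9 - \left(-1 - - 3 \left(3 - 5\right)\right)\right)^{2} = - \left(-9 - \left(-1 - \left(-3\right) \left(-2\right)\right)\right)^{2} = - \left(-9 - \left(-1 - 6\right)\right)^{2} = - \left(-9 - -7\right)^{2} = - \left(-9 + 7\right)^{2} = - \left(-2\right)^{2} = \left(-1\right) 4 = -4$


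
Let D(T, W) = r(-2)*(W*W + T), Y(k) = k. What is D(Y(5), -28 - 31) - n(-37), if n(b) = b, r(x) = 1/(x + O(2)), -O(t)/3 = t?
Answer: -1595/4 ≈ -398.75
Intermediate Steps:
O(t) = -3*t
r(x) = 1/(-6 + x) (r(x) = 1/(x - 3*2) = 1/(x - 6) = 1/(-6 + x))
D(T, W) = -T/8 - W²/8 (D(T, W) = (W*W + T)/(-6 - 2) = (W² + T)/(-8) = -(T + W²)/8 = -T/8 - W²/8)
D(Y(5), -28 - 31) - n(-37) = (-⅛*5 - (-28 - 31)²/8) - 1*(-37) = (-5/8 - ⅛*(-59)²) + 37 = (-5/8 - ⅛*3481) + 37 = (-5/8 - 3481/8) + 37 = -1743/4 + 37 = -1595/4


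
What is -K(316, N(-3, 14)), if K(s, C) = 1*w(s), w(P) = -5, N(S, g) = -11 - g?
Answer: 5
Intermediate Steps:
K(s, C) = -5 (K(s, C) = 1*(-5) = -5)
-K(316, N(-3, 14)) = -1*(-5) = 5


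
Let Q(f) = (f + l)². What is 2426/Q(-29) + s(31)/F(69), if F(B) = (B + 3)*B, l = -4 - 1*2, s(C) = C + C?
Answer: 6064159/3042900 ≈ 1.9929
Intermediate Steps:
s(C) = 2*C
l = -6 (l = -4 - 2 = -6)
F(B) = B*(3 + B) (F(B) = (3 + B)*B = B*(3 + B))
Q(f) = (-6 + f)² (Q(f) = (f - 6)² = (-6 + f)²)
2426/Q(-29) + s(31)/F(69) = 2426/((-6 - 29)²) + (2*31)/((69*(3 + 69))) = 2426/((-35)²) + 62/((69*72)) = 2426/1225 + 62/4968 = 2426*(1/1225) + 62*(1/4968) = 2426/1225 + 31/2484 = 6064159/3042900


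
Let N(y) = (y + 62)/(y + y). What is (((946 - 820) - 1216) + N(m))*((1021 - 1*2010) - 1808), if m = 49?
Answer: 298465073/98 ≈ 3.0456e+6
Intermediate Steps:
N(y) = (62 + y)/(2*y) (N(y) = (62 + y)/((2*y)) = (62 + y)*(1/(2*y)) = (62 + y)/(2*y))
(((946 - 820) - 1216) + N(m))*((1021 - 1*2010) - 1808) = (((946 - 820) - 1216) + (1/2)*(62 + 49)/49)*((1021 - 1*2010) - 1808) = ((126 - 1216) + (1/2)*(1/49)*111)*((1021 - 2010) - 1808) = (-1090 + 111/98)*(-989 - 1808) = -106709/98*(-2797) = 298465073/98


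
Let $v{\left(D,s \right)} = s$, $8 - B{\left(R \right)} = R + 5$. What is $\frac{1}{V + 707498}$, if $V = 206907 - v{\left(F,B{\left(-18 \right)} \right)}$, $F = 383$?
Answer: $\frac{1}{914384} \approx 1.0936 \cdot 10^{-6}$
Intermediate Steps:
$B{\left(R \right)} = 3 - R$ ($B{\left(R \right)} = 8 - \left(R + 5\right) = 8 - \left(5 + R\right) = 3 - R$)
$V = 206886$ ($V = 206907 - \left(3 - -18\right) = 206907 - \left(3 + 18\right) = 206907 - 21 = 206886$)
$\frac{1}{V + 707498} = \frac{1}{206886 + 707498} = \frac{1}{914384}$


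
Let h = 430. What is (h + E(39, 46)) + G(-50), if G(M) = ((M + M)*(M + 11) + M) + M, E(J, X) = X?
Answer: 4276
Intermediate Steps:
G(M) = 2*M + 2*M*(11 + M) (G(M) = ((2*M)*(11 + M) + M) + M = (2*M*(11 + M) + M) + M = (M + 2*M*(11 + M)) + M = 2*M + 2*M*(11 + M))
(h + E(39, 46)) + G(-50) = (430 + 46) + 2*(-50)*(12 - 50) = 476 + 2*(-50)*(-38) = 476 + 3800 = 4276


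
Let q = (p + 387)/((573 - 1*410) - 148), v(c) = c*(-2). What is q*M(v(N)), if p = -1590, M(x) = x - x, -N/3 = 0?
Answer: 0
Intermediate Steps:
N = 0 (N = -3*0 = 0)
v(c) = -2*c
M(x) = 0
q = -401/5 (q = (-1590 + 387)/((573 - 1*410) - 148) = -1203/((573 - 410) - 148) = -1203/(163 - 148) = -1203/15 = -1203*1/15 = -401/5 ≈ -80.200)
q*M(v(N)) = -401/5*0 = 0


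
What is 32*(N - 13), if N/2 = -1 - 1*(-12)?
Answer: 288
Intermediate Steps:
N = 22 (N = 2*(-1 - 1*(-12)) = 2*(-1 + 12) = 2*11 = 22)
32*(N - 13) = 32*(22 - 13) = 32*9 = 288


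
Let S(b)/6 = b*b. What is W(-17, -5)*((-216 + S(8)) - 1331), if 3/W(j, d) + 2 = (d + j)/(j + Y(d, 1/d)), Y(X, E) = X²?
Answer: 13956/19 ≈ 734.53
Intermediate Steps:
W(j, d) = 3/(-2 + (d + j)/(j + d²))
S(b) = 6*b² (S(b) = 6*(b*b) = 6*b²)
W(-17, -5)*((-216 + S(8)) - 1331) = (3*(-1*(-17) - 1*(-5)²)/(-17 - 1*(-5) + 2*(-5)²))*((-216 + 6*8²) - 1331) = (3*(17 - 1*25)/(-17 + 5 + 2*25))*((-216 + 6*64) - 1331) = (3*(17 - 25)/(-17 + 5 + 50))*((-216 + 384) - 1331) = (3*(-8)/38)*(168 - 1331) = (3*(1/38)*(-8))*(-1163) = -12/19*(-1163) = 13956/19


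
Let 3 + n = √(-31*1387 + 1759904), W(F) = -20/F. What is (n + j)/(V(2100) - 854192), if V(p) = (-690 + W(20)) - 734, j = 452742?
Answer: -64677/122231 - √1716907/855617 ≈ -0.53067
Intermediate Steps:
n = -3 + √1716907 (n = -3 + √(-31*1387 + 1759904) = -3 + √(-42997 + 1759904) = -3 + √1716907 ≈ 1307.3)
V(p) = -1425 (V(p) = (-690 - 20/20) - 734 = (-690 - 20*1/20) - 734 = (-690 - 1) - 734 = -691 - 734 = -1425)
(n + j)/(V(2100) - 854192) = ((-3 + √1716907) + 452742)/(-1425 - 854192) = (452739 + √1716907)/(-855617) = (452739 + √1716907)*(-1/855617) = -64677/122231 - √1716907/855617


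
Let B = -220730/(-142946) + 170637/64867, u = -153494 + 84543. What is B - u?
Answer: 319692676548297/4636239091 ≈ 68955.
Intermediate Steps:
u = -68951
B = 19354984756/4636239091 (B = -220730*(-1/142946) + 170637*(1/64867) = 110365/71473 + 170637/64867 = 19354984756/4636239091 ≈ 4.1747)
B - u = 19354984756/4636239091 - 1*(-68951) = 19354984756/4636239091 + 68951 = 319692676548297/4636239091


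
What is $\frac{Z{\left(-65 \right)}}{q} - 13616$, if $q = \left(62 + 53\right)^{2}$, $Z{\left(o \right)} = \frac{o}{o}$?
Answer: $- \frac{180071599}{13225} \approx -13616.0$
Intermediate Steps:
$Z{\left(o \right)} = 1$
$q = 13225$ ($q = 115^{2} = 13225$)
$\frac{Z{\left(-65 \right)}}{q} - 13616 = 1 \cdot \frac{1}{13225} - 13616 = \frac{1}{13225} - 13616 = - \frac{180071599}{13225}$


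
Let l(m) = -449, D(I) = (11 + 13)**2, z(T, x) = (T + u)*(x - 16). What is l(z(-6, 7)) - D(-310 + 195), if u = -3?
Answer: -1025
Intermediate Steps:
z(T, x) = (-16 + x)*(-3 + T) (z(T, x) = (T - 3)*(x - 16) = (-3 + T)*(-16 + x) = (-16 + x)*(-3 + T))
D(I) = 576 (D(I) = 24**2 = 576)
l(z(-6, 7)) - D(-310 + 195) = -449 - 1*576 = -449 - 576 = -1025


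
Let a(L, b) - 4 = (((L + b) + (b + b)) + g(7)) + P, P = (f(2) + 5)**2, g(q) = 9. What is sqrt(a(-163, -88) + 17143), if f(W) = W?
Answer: sqrt(16778) ≈ 129.53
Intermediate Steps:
P = 49 (P = (2 + 5)**2 = 7**2 = 49)
a(L, b) = 62 + L + 3*b (a(L, b) = 4 + ((((L + b) + (b + b)) + 9) + 49) = 4 + ((((L + b) + 2*b) + 9) + 49) = 4 + (((L + 3*b) + 9) + 49) = 4 + ((9 + L + 3*b) + 49) = 4 + (58 + L + 3*b) = 62 + L + 3*b)
sqrt(a(-163, -88) + 17143) = sqrt((62 - 163 + 3*(-88)) + 17143) = sqrt((62 - 163 - 264) + 17143) = sqrt(-365 + 17143) = sqrt(16778)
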